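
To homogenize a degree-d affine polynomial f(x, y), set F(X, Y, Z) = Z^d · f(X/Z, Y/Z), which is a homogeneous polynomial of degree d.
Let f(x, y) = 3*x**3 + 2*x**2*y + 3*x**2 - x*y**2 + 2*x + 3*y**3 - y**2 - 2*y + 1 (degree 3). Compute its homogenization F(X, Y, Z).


F(X, Y, Z) = 3*X**3 + 2*X**2*Y + 3*X**2*Z - X*Y**2 + 2*X*Z**2 + 3*Y**3 - Y**2*Z - 2*Y*Z**2 + Z**3

deg(f) = 3.
Substitute x = X/Z, y = Y/Z into f, then multiply by Z^3.
  monomial 3·x^3·y^0 ↦ 3·X^3·Y^0·Z^0.
  monomial 2·x^2·y^1 ↦ 2·X^2·Y^1·Z^0.
  monomial 3·x^2·y^0 ↦ 3·X^2·Y^0·Z^1.
  monomial -1·x^1·y^2 ↦ -1·X^1·Y^2·Z^0.
  monomial 2·x^1·y^0 ↦ 2·X^1·Y^0·Z^2.
  monomial 3·x^0·y^3 ↦ 3·X^0·Y^3·Z^0.
  monomial -1·x^0·y^2 ↦ -1·X^0·Y^2·Z^1.
  monomial -2·x^0·y^1 ↦ -2·X^0·Y^1·Z^2.
  monomial 1·x^0·y^0 ↦ 1·X^0·Y^0·Z^3.
Collecting: F(X, Y, Z) = 3*X**3 + 2*X**2*Y + 3*X**2*Z - X*Y**2 + 2*X*Z**2 + 3*Y**3 - Y**2*Z - 2*Y*Z**2 + Z**3.


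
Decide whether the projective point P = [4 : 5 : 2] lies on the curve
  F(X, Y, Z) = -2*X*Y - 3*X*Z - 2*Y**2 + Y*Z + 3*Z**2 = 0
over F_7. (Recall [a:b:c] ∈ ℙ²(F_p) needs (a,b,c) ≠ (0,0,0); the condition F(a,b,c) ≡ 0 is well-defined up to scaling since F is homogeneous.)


F(4,5,2) ≡ 6 (mod 7); P is NOT on the curve.

Evaluate F(4, 5, 2) term-by-term (mod 7).
  -2*X*Y ↦ -2·4·5·1 = -40
  -3*X*Z ↦ -3·4·1·2 = -24
  -2*Y**2 ↦ -2·1·25·1 = -50
  Y*Z ↦ 1·1·5·2 = 10
  3*Z**2 ↦ 3·1·1·4 = 12
Sum: F(4, 5, 2) = (-40) + (-24) + (-50) + (10) + (12) = -92.
Reducing mod 7: -92 ≡ 6 (mod 7).
Since F(a, b, c) ≡ 6 ≠ 0 (mod 7), P does NOT lie on the curve.


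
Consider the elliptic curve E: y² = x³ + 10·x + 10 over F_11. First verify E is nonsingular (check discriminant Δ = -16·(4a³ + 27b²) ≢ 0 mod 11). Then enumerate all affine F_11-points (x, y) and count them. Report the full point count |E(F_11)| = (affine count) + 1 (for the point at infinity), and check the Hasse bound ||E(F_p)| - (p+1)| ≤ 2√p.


Affine points = {(2, 4), (2, 7), (3, 1), (3, 10), (4, 2), (4, 9), (5, 3), (5, 8), (6, 0), (7, 4), (7, 7), (9, 2), (9, 9)}; affine count = 13; |E(F_11)| = 14.

Discriminant check: Δ ∝ 4a³ + 27b² = 4·10³ + 27·10² = 4·1000 + 27·100 ≡ 1 (mod 11). Nonzero ⇒ E is nonsingular.
For each x ∈ F_11, compute rhs = x³ + 10·x + 10 mod 11, then count y ∈ F_11 with y² ≡ rhs.
  x = 0: rhs = 10, matching y values: none (0 points).
  x = 1: rhs = 10, matching y values: none (0 points).
  x = 2: rhs = 5, matching y values: 4, 7 (2 points).
  x = 3: rhs = 1, matching y values: 1, 10 (2 points).
  x = 4: rhs = 4, matching y values: 2, 9 (2 points).
  x = 5: rhs = 9, matching y values: 3, 8 (2 points).
  x = 6: rhs = 0, matching y values: 0 (1 points).
  x = 7: rhs = 5, matching y values: 4, 7 (2 points).
  x = 8: rhs = 8, matching y values: none (0 points).
  x = 9: rhs = 4, matching y values: 2, 9 (2 points).
  x = 10: rhs = 10, matching y values: none (0 points).
Total affine count: 13.
Full point count |E(F_11)| = 13 + 1 = 14.
Hasse bound: |14 − (11+1)| = |2| = 2 ≤ 2√11 ≈ 6.6332 ✓.


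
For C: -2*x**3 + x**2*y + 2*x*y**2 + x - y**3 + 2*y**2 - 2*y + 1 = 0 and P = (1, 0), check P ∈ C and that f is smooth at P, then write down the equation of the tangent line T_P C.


Tangent line at P: -5*x - y + 5 = 0.

Step 1: f(1, 0) = 0, so P lies on C.
Step 2: partial derivatives
  f_x(x, y) = -6*x**2 + 2*x*y + 2*y**2 + 1, f_y(x, y) = x**2 + 4*x*y - 3*y**2 + 4*y - 2.
  f_x(P) = -5, f_y(P) = -1 (gradient nonzero, so P is smooth).
Step 3: tangent line at P: -5·(x − 1) + -1·(y − 0) = 0.
Expanding: -5*x - y + 5 = 0.


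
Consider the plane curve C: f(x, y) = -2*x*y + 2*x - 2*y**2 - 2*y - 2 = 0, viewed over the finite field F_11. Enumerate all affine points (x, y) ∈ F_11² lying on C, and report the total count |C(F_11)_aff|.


Affine F_11-points: {(1, 0), (1, 9), (4, 2), (4, 4), (6, 5), (6, 10), (7, 7), (9, 6), (10, 3), (10, 8)}; count = 10.

For each of the 121 pairs (x, y) ∈ F_11², evaluate f(x, y) mod 11. Record the zeros.
  x = 0: [0↦9, 1↦5, 2↦8, 3↦7, 4↦2, 5↦4, 6↦2, 7↦7, 8↦8, 9↦5, 10↦9]  zeros at y ∈ ∅
  x = 1: [0↦0, 1↦5, 2↦6, 3↦3, 4↦7, 5↦7, 6↦3, 7↦6, 8↦5, 9↦0, 10↦2]  zeros at y ∈ {0, 9}
  x = 2: [0↦2, 1↦5, 2↦4, 3↦10, 4↦1, 5↦10, 6↦4, 7↦5, 8↦2, 9↦6, 10↦6]  zeros at y ∈ ∅
  x = 3: [0↦4, 1↦5, 2↦2, 3↦6, 4↦6, 5↦2, 6↦5, 7↦4, 8↦10, 9↦1, 10↦10]  zeros at y ∈ ∅
  x = 4: [0↦6, 1↦5, 2↦0, 3↦2, 4↦0, 5↦5, 6↦6, 7↦3, 8↦7, 9↦7, 10↦3]  zeros at y ∈ {2, 4}
  x = 5: [0↦8, 1↦5, 2↦9, 3↦9, 4↦5, 5↦8, 6↦7, 7↦2, 8↦4, 9↦2, 10↦7]  zeros at y ∈ ∅
  x = 6: [0↦10, 1↦5, 2↦7, 3↦5, 4↦10, 5↦0, 6↦8, 7↦1, 8↦1, 9↦8, 10↦0]  zeros at y ∈ {5, 10}
  x = 7: [0↦1, 1↦5, 2↦5, 3↦1, 4↦4, 5↦3, 6↦9, 7↦0, 8↦9, 9↦3, 10↦4]  zeros at y ∈ {7}
  x = 8: [0↦3, 1↦5, 2↦3, 3↦8, 4↦9, 5↦6, 6↦10, 7↦10, 8↦6, 9↦9, 10↦8]  zeros at y ∈ ∅
  x = 9: [0↦5, 1↦5, 2↦1, 3↦4, 4↦3, 5↦9, 6↦0, 7↦9, 8↦3, 9↦4, 10↦1]  zeros at y ∈ {6}
  x = 10: [0↦7, 1↦5, 2↦10, 3↦0, 4↦8, 5↦1, 6↦1, 7↦8, 8↦0, 9↦10, 10↦5]  zeros at y ∈ {3, 8}
Collecting zeros: affine points = {(1, 0), (1, 9), (4, 2), (4, 4), (6, 5), (6, 10), (7, 7), (9, 6), (10, 3), (10, 8)}.
Total count |C(F_11)_aff| = 10.


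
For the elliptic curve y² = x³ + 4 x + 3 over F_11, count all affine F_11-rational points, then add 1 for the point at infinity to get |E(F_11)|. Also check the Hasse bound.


Affine points = {(0, 5), (0, 6), (3, 3), (3, 8), (5, 4), (5, 7), (6, 1), (6, 10), (7, 0), (9, 3), (9, 8), (10, 3), (10, 8)}; affine count = 13; |E(F_11)| = 14.

Discriminant check: Δ ∝ 4a³ + 27b² = 4·4³ + 27·3² = 4·64 + 27·9 ≡ 4 (mod 11). Nonzero ⇒ E is nonsingular.
For each x ∈ F_11, compute rhs = x³ + 4·x + 3 mod 11, then count y ∈ F_11 with y² ≡ rhs.
  x = 0: rhs = 3, matching y values: 5, 6 (2 points).
  x = 1: rhs = 8, matching y values: none (0 points).
  x = 2: rhs = 8, matching y values: none (0 points).
  x = 3: rhs = 9, matching y values: 3, 8 (2 points).
  x = 4: rhs = 6, matching y values: none (0 points).
  x = 5: rhs = 5, matching y values: 4, 7 (2 points).
  x = 6: rhs = 1, matching y values: 1, 10 (2 points).
  x = 7: rhs = 0, matching y values: 0 (1 points).
  x = 8: rhs = 8, matching y values: none (0 points).
  x = 9: rhs = 9, matching y values: 3, 8 (2 points).
  x = 10: rhs = 9, matching y values: 3, 8 (2 points).
Total affine count: 13.
Full point count |E(F_11)| = 13 + 1 = 14.
Hasse bound: |14 − (11+1)| = |2| = 2 ≤ 2√11 ≈ 6.6332 ✓.


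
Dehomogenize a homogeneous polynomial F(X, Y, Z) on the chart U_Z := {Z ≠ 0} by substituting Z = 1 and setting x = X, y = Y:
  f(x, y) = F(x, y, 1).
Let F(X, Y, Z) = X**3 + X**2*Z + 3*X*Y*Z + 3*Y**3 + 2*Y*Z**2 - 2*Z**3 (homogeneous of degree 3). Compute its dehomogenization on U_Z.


f(x, y) = x**3 + x**2 + 3*x*y + 3*y**3 + 2*y - 2

On U_Z we set Z = 1. Each monomial c·X^i·Y^j·Z^k in F becomes c·x^i·y^j·1^k = c·x^i·y^j.
Substituting Z = 1: F(X, Y, 1) = x**3 + x**2 + 3*x*y + 3*y**3 + 2*y - 2.
Note: deg(f) ≤ deg(F) = 3; strict inequality happens when F is divisible by Z (lost terms).


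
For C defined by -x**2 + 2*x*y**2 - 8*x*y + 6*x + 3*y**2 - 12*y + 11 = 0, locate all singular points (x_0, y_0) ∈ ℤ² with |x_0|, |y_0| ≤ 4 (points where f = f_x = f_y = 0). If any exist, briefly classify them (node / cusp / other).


Singular points: {(-1, 2)}; classification: node.

Compute partial derivatives:
  f_x = -2*x + 2*y**2 - 8*y + 6.
  f_y = 4*x*y - 8*x + 6*y - 12.
Scan x_0 ∈ {−4, ..., 4}. For each x_0, f_y(x_0, y) is a polynomial in y; find its integer roots y ∈ {−4, ..., 4}, then test f_x and f at those candidates.
  x = -4: f_y(-4, y) = 20 - 10*y; vanishes at y ∈ {2}. (-4, 2): f_x = 6 ≠ 0.
  x = -3: f_y(-3, y) = 12 - 6*y; vanishes at y ∈ {2}. (-3, 2): f_x = 4 ≠ 0.
  x = -2: f_y(-2, y) = 4 - 2*y; vanishes at y ∈ {2}. (-2, 2): f_x = 2 ≠ 0.
  x = -1: f_y(-1, y) = 2*y - 4; vanishes at y ∈ {2}. (-1, 2): f_x = 0, f = 0 — SINGULAR.
  x = 0: f_y(0, y) = 6*y - 12; vanishes at y ∈ {2}. (0, 2): f_x = -2 ≠ 0.
  x = 1: f_y(1, y) = 10*y - 20; vanishes at y ∈ {2}. (1, 2): f_x = -4 ≠ 0.
  x = 2: f_y(2, y) = 14*y - 28; vanishes at y ∈ {2}. (2, 2): f_x = -6 ≠ 0.
  x = 3: f_y(3, y) = 18*y - 36; vanishes at y ∈ {2}. (3, 2): f_x = -8 ≠ 0.
  x = 4: f_y(4, y) = 22*y - 44; vanishes at y ∈ {2}. (4, 2): f_x = -10 ≠ 0.
Only singular point on the grid: (-1, 2).
Classify: substitute x = -1 + u, y = 2 + v and expand: f = -u**2 + 2*u*v**2 + v**2.
No constant or linear terms (consistent with a singular point). Quadratic part: -u**2 + v**2. Cubic part: 2*u*v**2.
The quadratic part v**2 - u**2 = (v − u)(v + u) splits into two distinct linear factors, so there are two distinct tangent lines y − 2 = ±(x − -1) — this is a node (ordinary double point).
Classification: node.


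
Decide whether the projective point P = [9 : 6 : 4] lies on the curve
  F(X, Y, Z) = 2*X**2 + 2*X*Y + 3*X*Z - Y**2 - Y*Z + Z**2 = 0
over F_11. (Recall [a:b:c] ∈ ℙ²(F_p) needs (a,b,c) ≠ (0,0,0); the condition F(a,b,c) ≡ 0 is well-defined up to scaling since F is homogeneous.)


F(9,6,4) ≡ 4 (mod 11); P is NOT on the curve.

Evaluate F(9, 6, 4) term-by-term (mod 11).
  2*X**2 ↦ 2·81·1·1 = 162
  2*X*Y ↦ 2·9·6·1 = 108
  3*X*Z ↦ 3·9·1·4 = 108
  -Y**2 ↦ -1·1·36·1 = -36
  -Y*Z ↦ -1·1·6·4 = -24
  Z**2 ↦ 1·1·1·16 = 16
Sum: F(9, 6, 4) = (162) + (108) + (108) + (-36) + (-24) + (16) = 334.
Reducing mod 11: 334 ≡ 4 (mod 11).
Since F(a, b, c) ≡ 4 ≠ 0 (mod 11), P does NOT lie on the curve.


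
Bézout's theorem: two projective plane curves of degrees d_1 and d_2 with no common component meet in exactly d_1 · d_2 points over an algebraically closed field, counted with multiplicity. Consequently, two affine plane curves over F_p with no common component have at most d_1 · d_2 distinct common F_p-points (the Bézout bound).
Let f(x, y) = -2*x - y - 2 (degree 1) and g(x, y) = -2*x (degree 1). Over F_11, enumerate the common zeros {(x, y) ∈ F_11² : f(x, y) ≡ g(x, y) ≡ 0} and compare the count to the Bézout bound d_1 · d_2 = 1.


Common zeros: {(0, 9)}; count = 1; Bézout bound = 1.

deg(f) = 1, deg(g) = 1, so Bézout bound = 1.
Scan x ∈ F_11. For each x, list the y ∈ F_11 with f(x, y) ≡ 0 and those with g(x, y) ≡ 0 (mod 11); the common zeros in that column are the intersection.
  x = 0: f ≡ 0 at y ∈ {9}; g ≡ 0 at y ∈ {0, 1, 2, 3, 4, 5, 6, 7, 8, 9, 10}; common: {9}.
  x = 1: f ≡ 0 at y ∈ {7}; g ≡ 0 at y ∈ ∅; common: ∅.
  x = 2: f ≡ 0 at y ∈ {5}; g ≡ 0 at y ∈ ∅; common: ∅.
  x = 3: f ≡ 0 at y ∈ {3}; g ≡ 0 at y ∈ ∅; common: ∅.
  x = 4: f ≡ 0 at y ∈ {1}; g ≡ 0 at y ∈ ∅; common: ∅.
  x = 5: f ≡ 0 at y ∈ {10}; g ≡ 0 at y ∈ ∅; common: ∅.
  x = 6: f ≡ 0 at y ∈ {8}; g ≡ 0 at y ∈ ∅; common: ∅.
  x = 7: f ≡ 0 at y ∈ {6}; g ≡ 0 at y ∈ ∅; common: ∅.
  x = 8: f ≡ 0 at y ∈ {4}; g ≡ 0 at y ∈ ∅; common: ∅.
  x = 9: f ≡ 0 at y ∈ {2}; g ≡ 0 at y ∈ ∅; common: ∅.
  x = 10: f ≡ 0 at y ∈ {0}; g ≡ 0 at y ∈ ∅; common: ∅.
Collecting: common zeros = {(0, 9)}, so the count is 1.
Comparison with the Bézout bound: 1 ≤ 1 = deg(f)·deg(g), as expected for curves with no common component (the bound is attained).


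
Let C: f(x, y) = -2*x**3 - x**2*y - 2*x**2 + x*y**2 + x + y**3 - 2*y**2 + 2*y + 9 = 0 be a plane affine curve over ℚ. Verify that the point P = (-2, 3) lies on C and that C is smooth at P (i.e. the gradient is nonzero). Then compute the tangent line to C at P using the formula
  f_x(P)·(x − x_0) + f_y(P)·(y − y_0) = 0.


Tangent line at P: 6*x + y + 9 = 0.

Step 1: f(-2, 3) = 0, so P lies on C.
Step 2: partial derivatives
  f_x(x, y) = -6*x**2 - 2*x*y - 4*x + y**2 + 1, f_y(x, y) = -x**2 + 2*x*y + 3*y**2 - 4*y + 2.
  f_x(P) = 6, f_y(P) = 1 (gradient nonzero, so P is smooth).
Step 3: tangent line at P: 6·(x − -2) + 1·(y − 3) = 0.
Expanding: 6*x + y + 9 = 0.


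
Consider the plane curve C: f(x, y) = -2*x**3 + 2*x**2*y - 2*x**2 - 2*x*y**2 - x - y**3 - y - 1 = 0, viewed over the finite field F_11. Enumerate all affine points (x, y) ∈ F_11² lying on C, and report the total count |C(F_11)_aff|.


Affine F_11-points: {(0, 2), (1, 5), (1, 7), (1, 8), (2, 7), (3, 1), (3, 7), (3, 8), (4, 0), (4, 1), (4, 2), (6, 9), (7, 0), (7, 9), (7, 10), (8, 2), (10, 0)}; count = 17.

For each of the 121 pairs (x, y) ∈ F_11², evaluate f(x, y) mod 11. Record the zeros.
  x = 0: [0↦10, 1↦8, 2↦0, 3↦2, 4↦8, 5↦1, 6↦8, 7↦1, 8↦7, 9↦9, 10↦1]  zeros at y ∈ {2}
  x = 1: [0↦5, 1↦3, 2↦2, 3↦7, 4↦1, 5↦0, 6↦9, 7↦0, 8↦0, 9↦3, 10↦3]  zeros at y ∈ {5, 7, 8}
  x = 2: [0↦6, 1↦8, 2↦7, 3↦8, 4↦5, 5↦3, 6↦7, 7↦0, 8↦9, 9↦6, 10↦7]  zeros at y ∈ {7}
  x = 3: [0↦1, 1↦0, 2↦3, 3↦4, 4↦8, 5↦9, 6↦1, 7↦0, 8↦0, 9↦6, 10↦1]  zeros at y ∈ {1, 7, 8}
  x = 4: [0↦0, 1↦0, 2↦0, 3↦5, 4↦9, 5↦6, 6↦1, 7↦10, 8↦5, 9↦2, 10↦6]  zeros at y ∈ {0, 1, 2}
  x = 5: [0↦2, 1↦7, 2↦8, 3↦10, 4↦7, 5↦4, 6↦6, 7↦7, 8↦1, 9↦4, 10↦10]  zeros at y ∈ ∅
  x = 6: [0↦6, 1↦9, 2↦4, 3↦7, 4↦1, 5↦2, 6↦4, 7↦1, 8↦9, 9↦0, 10↦1]  zeros at y ∈ {9}
  x = 7: [0↦0, 1↦5, 2↦9, 3↦6, 4↦1, 5↦10, 6↦5, 7↦2, 8↦6, 9↦0, 10↦0]  zeros at y ∈ {0, 9, 10}
  x = 8: [0↦5, 1↦5, 2↦0, 3↦6, 4↦6, 5↦5, 6↦8, 7↦9, 8↦2, 9↦3, 10↦6]  zeros at y ∈ {2}
  x = 9: [0↦9, 1↦8, 2↦9, 3↦6, 4↦4, 5↦8, 6↦1, 7↦10, 8↦7, 9↦8, 10↦7]  zeros at y ∈ ∅
  x = 10: [0↦0, 1↦2, 2↦2, 3↦5, 4↦5, 5↦7, 6↦5, 7↦4, 8↦9, 9↦3, 10↦2]  zeros at y ∈ {0}
Collecting zeros: affine points = {(0, 2), (1, 5), (1, 7), (1, 8), (2, 7), (3, 1), (3, 7), (3, 8), (4, 0), (4, 1), (4, 2), (6, 9), (7, 0), (7, 9), (7, 10), (8, 2), (10, 0)}.
Total count |C(F_11)_aff| = 17.


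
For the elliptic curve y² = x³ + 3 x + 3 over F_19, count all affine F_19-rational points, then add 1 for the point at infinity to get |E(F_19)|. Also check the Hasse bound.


Affine points = {(1, 8), (1, 11), (2, 6), (2, 13), (3, 1), (3, 18), (6, 3), (6, 16), (7, 5), (7, 14), (8, 8), (8, 11), (10, 8), (10, 11), (12, 0), (13, 4), (13, 15), (16, 9), (16, 10)}; affine count = 19; |E(F_19)| = 20.

Discriminant check: Δ ∝ 4a³ + 27b² = 4·3³ + 27·3² = 4·27 + 27·9 ≡ 9 (mod 19). Nonzero ⇒ E is nonsingular.
For each x ∈ F_19, compute rhs = x³ + 3·x + 3 mod 19, then count y ∈ F_19 with y² ≡ rhs.
  x = 0: rhs = 3, matching y values: none (0 points).
  x = 1: rhs = 7, matching y values: 8, 11 (2 points).
  x = 2: rhs = 17, matching y values: 6, 13 (2 points).
  x = 3: rhs = 1, matching y values: 1, 18 (2 points).
  x = 4: rhs = 3, matching y values: none (0 points).
  x = 5: rhs = 10, matching y values: none (0 points).
  x = 6: rhs = 9, matching y values: 3, 16 (2 points).
  x = 7: rhs = 6, matching y values: 5, 14 (2 points).
  x = 8: rhs = 7, matching y values: 8, 11 (2 points).
  x = 9: rhs = 18, matching y values: none (0 points).
  x = 10: rhs = 7, matching y values: 8, 11 (2 points).
  x = 11: rhs = 18, matching y values: none (0 points).
  x = 12: rhs = 0, matching y values: 0 (1 points).
  x = 13: rhs = 16, matching y values: 4, 15 (2 points).
  x = 14: rhs = 15, matching y values: none (0 points).
  x = 15: rhs = 3, matching y values: none (0 points).
  x = 16: rhs = 5, matching y values: 9, 10 (2 points).
  x = 17: rhs = 8, matching y values: none (0 points).
  x = 18: rhs = 18, matching y values: none (0 points).
Total affine count: 19.
Full point count |E(F_19)| = 19 + 1 = 20.
Hasse bound: |20 − (19+1)| = |0| = 0 ≤ 2√19 ≈ 8.7178 ✓.


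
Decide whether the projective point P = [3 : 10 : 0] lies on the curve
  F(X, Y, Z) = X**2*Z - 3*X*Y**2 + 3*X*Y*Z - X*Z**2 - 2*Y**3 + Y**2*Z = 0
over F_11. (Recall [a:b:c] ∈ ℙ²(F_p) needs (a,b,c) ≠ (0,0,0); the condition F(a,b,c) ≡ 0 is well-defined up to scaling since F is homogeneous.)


F(3,10,0) ≡ 4 (mod 11); P is NOT on the curve.

Evaluate F(3, 10, 0) term-by-term (mod 11).
  X**2*Z ↦ 1·9·1·0 = 0
  -3*X*Y**2 ↦ -3·3·100·1 = -900
  3*X*Y*Z ↦ 3·3·10·0 = 0
  -X*Z**2 ↦ -1·3·1·0 = 0
  -2*Y**3 ↦ -2·1·1000·1 = -2000
  Y**2*Z ↦ 1·1·100·0 = 0
Sum: F(3, 10, 0) = (0) + (-900) + (0) + (0) + (-2000) + (0) = -2900.
Reducing mod 11: -2900 ≡ 4 (mod 11).
Since F(a, b, c) ≡ 4 ≠ 0 (mod 11), P does NOT lie on the curve.


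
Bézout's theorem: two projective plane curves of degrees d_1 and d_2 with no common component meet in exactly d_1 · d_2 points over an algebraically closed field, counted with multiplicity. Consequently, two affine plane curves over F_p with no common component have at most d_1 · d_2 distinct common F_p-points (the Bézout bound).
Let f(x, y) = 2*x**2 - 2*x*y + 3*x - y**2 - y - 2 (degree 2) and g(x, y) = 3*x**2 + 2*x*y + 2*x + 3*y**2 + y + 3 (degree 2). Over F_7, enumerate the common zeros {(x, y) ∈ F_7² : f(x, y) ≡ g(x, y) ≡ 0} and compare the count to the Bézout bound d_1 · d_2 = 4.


Common zeros: ∅; count = 0; Bézout bound = 4.

deg(f) = 2, deg(g) = 2, so Bézout bound = 4.
Scan x ∈ F_7. For each x, list the y ∈ F_7 with f(x, y) ≡ 0 and those with g(x, y) ≡ 0 (mod 7); the common zeros in that column are the intersection.
  x = 0: f ≡ 0 at y ∈ {3}; g ≡ 0 at y ∈ {1}; common: ∅.
  x = 1: f ≡ 0 at y ∈ {2}; g ≡ 0 at y ∈ {1, 5}; common: ∅.
  x = 2: f ≡ 0 at y ∈ ∅; g ≡ 0 at y ∈ {5}; common: ∅.
  x = 3: f ≡ 0 at y ∈ {2, 5}; g ≡ 0 at y ∈ {3, 4}; common: ∅.
  x = 4: f ≡ 0 at y ∈ {0, 5}; g ≡ 0 at y ∈ ∅; common: ∅.
  x = 5: f ≡ 0 at y ∈ {0, 3}; g ≡ 0 at y ∈ ∅; common: ∅.
  x = 6: f ≡ 0 at y ∈ ∅; g ≡ 0 at y ∈ {2, 3}; common: ∅.
Collecting: common zeros = ∅, so the count is 0.
Comparison with the Bézout bound: 0 ≤ 4 = deg(f)·deg(g), as expected for curves with no common component (the affine F_7-count falls short of the bound because intersections may lie at infinity, over extension fields, or carry multiplicity).


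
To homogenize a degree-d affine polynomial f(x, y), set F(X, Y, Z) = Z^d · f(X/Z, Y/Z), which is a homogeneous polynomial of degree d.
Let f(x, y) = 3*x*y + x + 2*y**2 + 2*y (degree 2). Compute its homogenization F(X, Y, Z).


F(X, Y, Z) = 3*X*Y + X*Z + 2*Y**2 + 2*Y*Z

deg(f) = 2.
Substitute x = X/Z, y = Y/Z into f, then multiply by Z^2.
  monomial 3·x^1·y^1 ↦ 3·X^1·Y^1·Z^0.
  monomial 1·x^1·y^0 ↦ 1·X^1·Y^0·Z^1.
  monomial 2·x^0·y^2 ↦ 2·X^0·Y^2·Z^0.
  monomial 2·x^0·y^1 ↦ 2·X^0·Y^1·Z^1.
Collecting: F(X, Y, Z) = 3*X*Y + X*Z + 2*Y**2 + 2*Y*Z.


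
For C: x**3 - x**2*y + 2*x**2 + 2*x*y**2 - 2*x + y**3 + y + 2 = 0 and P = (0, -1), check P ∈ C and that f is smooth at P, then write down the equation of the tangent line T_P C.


Tangent line at P: 4*y + 4 = 0.

Step 1: f(0, -1) = 0, so P lies on C.
Step 2: partial derivatives
  f_x(x, y) = 3*x**2 - 2*x*y + 4*x + 2*y**2 - 2, f_y(x, y) = -x**2 + 4*x*y + 3*y**2 + 1.
  f_x(P) = 0, f_y(P) = 4 (gradient nonzero, so P is smooth).
Step 3: tangent line at P: 0·(x − 0) + 4·(y − -1) = 0.
Expanding: 4*y + 4 = 0.


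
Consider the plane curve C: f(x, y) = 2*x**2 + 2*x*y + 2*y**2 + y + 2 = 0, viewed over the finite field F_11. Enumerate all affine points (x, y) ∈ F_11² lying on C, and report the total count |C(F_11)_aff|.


Affine F_11-points: {(2, 7)}; count = 1.

For each of the 121 pairs (x, y) ∈ F_11², evaluate f(x, y) mod 11. Record the zeros.
  x = 0: [0↦2, 1↦5, 2↦1, 3↦1, 4↦5, 5↦2, 6↦3, 7↦8, 8↦6, 9↦8, 10↦3]  zeros at y ∈ ∅
  x = 1: [0↦4, 1↦9, 2↦7, 3↦9, 4↦4, 5↦3, 6↦6, 7↦2, 8↦2, 9↦6, 10↦3]  zeros at y ∈ ∅
  x = 2: [0↦10, 1↦6, 2↦6, 3↦10, 4↦7, 5↦8, 6↦2, 7↦0, 8↦2, 9↦8, 10↦7]  zeros at y ∈ {7}
  x = 3: [0↦9, 1↦7, 2↦9, 3↦4, 4↦3, 5↦6, 6↦2, 7↦2, 8↦6, 9↦3, 10↦4]  zeros at y ∈ ∅
  x = 4: [0↦1, 1↦1, 2↦5, 3↦2, 4↦3, 5↦8, 6↦6, 7↦8, 8↦3, 9↦2, 10↦5]  zeros at y ∈ ∅
  x = 5: [0↦8, 1↦10, 2↦5, 3↦4, 4↦7, 5↦3, 6↦3, 7↦7, 8↦4, 9↦5, 10↦10]  zeros at y ∈ ∅
  x = 6: [0↦8, 1↦1, 2↦9, 3↦10, 4↦4, 5↦2, 6↦4, 7↦10, 8↦9, 9↦1, 10↦8]  zeros at y ∈ ∅
  x = 7: [0↦1, 1↦7, 2↦6, 3↦9, 4↦5, 5↦5, 6↦9, 7↦6, 8↦7, 9↦1, 10↦10]  zeros at y ∈ ∅
  x = 8: [0↦9, 1↦6, 2↦7, 3↦1, 4↦10, 5↦1, 6↦7, 7↦6, 8↦9, 9↦5, 10↦5]  zeros at y ∈ ∅
  x = 9: [0↦10, 1↦9, 2↦1, 3↦8, 4↦8, 5↦1, 6↦9, 7↦10, 8↦4, 9↦2, 10↦4]  zeros at y ∈ ∅
  x = 10: [0↦4, 1↦5, 2↦10, 3↦8, 4↦10, 5↦5, 6↦4, 7↦7, 8↦3, 9↦3, 10↦7]  zeros at y ∈ ∅
Collecting zeros: affine points = {(2, 7)}.
Total count |C(F_11)_aff| = 1.


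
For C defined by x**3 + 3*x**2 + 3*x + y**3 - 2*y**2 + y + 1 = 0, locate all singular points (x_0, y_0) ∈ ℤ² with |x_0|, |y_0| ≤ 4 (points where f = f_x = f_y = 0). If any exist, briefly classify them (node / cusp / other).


Singular points: {(-1, 1)}; classification: cusp.

Compute partial derivatives:
  f_x = 3*x**2 + 6*x + 3.
  f_y = 3*y**2 - 4*y + 1.
Scan x_0 ∈ {−4, ..., 4}. For each x_0, f_y(x_0, y) is a polynomial in y; find its integer roots y ∈ {−4, ..., 4}, then test f_x and f at those candidates.
  x = -4: f_y(-4, y) = 3*y**2 - 4*y + 1; vanishes at y ∈ {1}. (-4, 1): f_x = 27 ≠ 0.
  x = -3: f_y(-3, y) = 3*y**2 - 4*y + 1; vanishes at y ∈ {1}. (-3, 1): f_x = 12 ≠ 0.
  x = -2: f_y(-2, y) = 3*y**2 - 4*y + 1; vanishes at y ∈ {1}. (-2, 1): f_x = 3 ≠ 0.
  x = -1: f_y(-1, y) = 3*y**2 - 4*y + 1; vanishes at y ∈ {1}. (-1, 1): f_x = 0, f = 0 — SINGULAR.
  x = 0: f_y(0, y) = 3*y**2 - 4*y + 1; vanishes at y ∈ {1}. (0, 1): f_x = 3 ≠ 0.
  x = 1: f_y(1, y) = 3*y**2 - 4*y + 1; vanishes at y ∈ {1}. (1, 1): f_x = 12 ≠ 0.
  x = 2: f_y(2, y) = 3*y**2 - 4*y + 1; vanishes at y ∈ {1}. (2, 1): f_x = 27 ≠ 0.
  x = 3: f_y(3, y) = 3*y**2 - 4*y + 1; vanishes at y ∈ {1}. (3, 1): f_x = 48 ≠ 0.
  x = 4: f_y(4, y) = 3*y**2 - 4*y + 1; vanishes at y ∈ {1}. (4, 1): f_x = 75 ≠ 0.
Only singular point on the grid: (-1, 1).
Classify: substitute x = -1 + u, y = 1 + v and expand: f = u**3 + v**3 + v**2.
No constant or linear terms (consistent with a singular point). Quadratic part: v**2. Cubic part: u**3 + v**3.
The quadratic part v**2 is a perfect square, so there is a single (double) tangent line v = 0, i.e. y = 1. Restricting the cubic part to that line (v = 0) leaves u**3 ≠ 0, so f is not divisible by v and the branch is v² ≈ -u**3 to lowest order — this is a cusp.
Classification: cusp.


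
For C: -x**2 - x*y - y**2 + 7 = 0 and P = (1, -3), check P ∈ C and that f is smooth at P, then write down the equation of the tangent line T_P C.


Tangent line at P: x + 5*y + 14 = 0.

Step 1: f(1, -3) = 0, so P lies on C.
Step 2: partial derivatives
  f_x(x, y) = -2*x - y, f_y(x, y) = -x - 2*y.
  f_x(P) = 1, f_y(P) = 5 (gradient nonzero, so P is smooth).
Step 3: tangent line at P: 1·(x − 1) + 5·(y − -3) = 0.
Expanding: x + 5*y + 14 = 0.


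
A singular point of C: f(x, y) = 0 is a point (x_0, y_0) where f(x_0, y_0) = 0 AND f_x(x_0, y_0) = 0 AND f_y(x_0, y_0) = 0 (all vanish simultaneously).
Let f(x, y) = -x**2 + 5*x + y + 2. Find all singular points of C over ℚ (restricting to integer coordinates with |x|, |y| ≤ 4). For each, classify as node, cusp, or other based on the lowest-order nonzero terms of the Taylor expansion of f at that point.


No singular points in the scanned grid; C is smooth there.

Compute partial derivatives:
  f_x = 5 - 2*x.
  f_y = 1.
f_y = 1 is a nonzero constant, so f_y never vanishes: no point (x, y) can satisfy f = f_x = f_y = 0. In particular no (x, y) ∈ {−4, ..., 4}² is singular; the curve is smooth.


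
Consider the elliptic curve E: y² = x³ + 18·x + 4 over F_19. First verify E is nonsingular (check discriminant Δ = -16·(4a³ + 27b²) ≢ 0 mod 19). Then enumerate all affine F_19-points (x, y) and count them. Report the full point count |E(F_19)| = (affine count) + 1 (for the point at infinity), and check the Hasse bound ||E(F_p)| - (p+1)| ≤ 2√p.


Affine points = {(0, 2), (0, 17), (1, 2), (1, 17), (3, 3), (3, 16), (4, 8), (4, 11), (6, 9), (6, 10), (7, 6), (7, 13), (10, 5), (10, 14), (14, 6), (14, 13), (15, 1), (15, 18), (17, 6), (17, 13), (18, 2), (18, 17)}; affine count = 22; |E(F_19)| = 23.

Discriminant check: Δ ∝ 4a³ + 27b² = 4·18³ + 27·4² = 4·5832 + 27·16 ≡ 10 (mod 19). Nonzero ⇒ E is nonsingular.
For each x ∈ F_19, compute rhs = x³ + 18·x + 4 mod 19, then count y ∈ F_19 with y² ≡ rhs.
  x = 0: rhs = 4, matching y values: 2, 17 (2 points).
  x = 1: rhs = 4, matching y values: 2, 17 (2 points).
  x = 2: rhs = 10, matching y values: none (0 points).
  x = 3: rhs = 9, matching y values: 3, 16 (2 points).
  x = 4: rhs = 7, matching y values: 8, 11 (2 points).
  x = 5: rhs = 10, matching y values: none (0 points).
  x = 6: rhs = 5, matching y values: 9, 10 (2 points).
  x = 7: rhs = 17, matching y values: 6, 13 (2 points).
  x = 8: rhs = 14, matching y values: none (0 points).
  x = 9: rhs = 2, matching y values: none (0 points).
  x = 10: rhs = 6, matching y values: 5, 14 (2 points).
  x = 11: rhs = 13, matching y values: none (0 points).
  x = 12: rhs = 10, matching y values: none (0 points).
  x = 13: rhs = 3, matching y values: none (0 points).
  x = 14: rhs = 17, matching y values: 6, 13 (2 points).
  x = 15: rhs = 1, matching y values: 1, 18 (2 points).
  x = 16: rhs = 18, matching y values: none (0 points).
  x = 17: rhs = 17, matching y values: 6, 13 (2 points).
  x = 18: rhs = 4, matching y values: 2, 17 (2 points).
Total affine count: 22.
Full point count |E(F_19)| = 22 + 1 = 23.
Hasse bound: |23 − (19+1)| = |3| = 3 ≤ 2√19 ≈ 8.7178 ✓.


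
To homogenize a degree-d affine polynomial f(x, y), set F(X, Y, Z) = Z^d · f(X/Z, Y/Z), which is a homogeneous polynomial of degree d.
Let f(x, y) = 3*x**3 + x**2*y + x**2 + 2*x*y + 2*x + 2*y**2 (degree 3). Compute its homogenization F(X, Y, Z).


F(X, Y, Z) = 3*X**3 + X**2*Y + X**2*Z + 2*X*Y*Z + 2*X*Z**2 + 2*Y**2*Z

deg(f) = 3.
Substitute x = X/Z, y = Y/Z into f, then multiply by Z^3.
  monomial 3·x^3·y^0 ↦ 3·X^3·Y^0·Z^0.
  monomial 1·x^2·y^1 ↦ 1·X^2·Y^1·Z^0.
  monomial 1·x^2·y^0 ↦ 1·X^2·Y^0·Z^1.
  monomial 2·x^1·y^1 ↦ 2·X^1·Y^1·Z^1.
  monomial 2·x^1·y^0 ↦ 2·X^1·Y^0·Z^2.
  monomial 2·x^0·y^2 ↦ 2·X^0·Y^2·Z^1.
Collecting: F(X, Y, Z) = 3*X**3 + X**2*Y + X**2*Z + 2*X*Y*Z + 2*X*Z**2 + 2*Y**2*Z.


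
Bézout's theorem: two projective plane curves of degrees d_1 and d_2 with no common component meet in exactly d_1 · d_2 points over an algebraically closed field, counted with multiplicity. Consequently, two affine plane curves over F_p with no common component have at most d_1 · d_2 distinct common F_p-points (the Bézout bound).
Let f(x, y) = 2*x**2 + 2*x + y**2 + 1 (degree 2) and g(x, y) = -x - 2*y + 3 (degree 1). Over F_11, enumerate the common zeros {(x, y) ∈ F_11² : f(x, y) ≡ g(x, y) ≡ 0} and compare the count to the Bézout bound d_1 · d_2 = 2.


Common zeros: {(4, 5), (8, 3)}; count = 2; Bézout bound = 2.

deg(f) = 2, deg(g) = 1, so Bézout bound = 2.
Scan x ∈ F_11. For each x, list the y ∈ F_11 with f(x, y) ≡ 0 and those with g(x, y) ≡ 0 (mod 11); the common zeros in that column are the intersection.
  x = 0: f ≡ 0 at y ∈ ∅; g ≡ 0 at y ∈ {7}; common: ∅.
  x = 1: f ≡ 0 at y ∈ ∅; g ≡ 0 at y ∈ {1}; common: ∅.
  x = 2: f ≡ 0 at y ∈ {3, 8}; g ≡ 0 at y ∈ {6}; common: ∅.
  x = 3: f ≡ 0 at y ∈ ∅; g ≡ 0 at y ∈ {0}; common: ∅.
  x = 4: f ≡ 0 at y ∈ {5, 6}; g ≡ 0 at y ∈ {5}; common: {5}.
  x = 5: f ≡ 0 at y ∈ {4, 7}; g ≡ 0 at y ∈ {10}; common: ∅.
  x = 6: f ≡ 0 at y ∈ {5, 6}; g ≡ 0 at y ∈ {4}; common: ∅.
  x = 7: f ≡ 0 at y ∈ ∅; g ≡ 0 at y ∈ {9}; common: ∅.
  x = 8: f ≡ 0 at y ∈ {3, 8}; g ≡ 0 at y ∈ {3}; common: {3}.
  x = 9: f ≡ 0 at y ∈ ∅; g ≡ 0 at y ∈ {8}; common: ∅.
  x = 10: f ≡ 0 at y ∈ ∅; g ≡ 0 at y ∈ {2}; common: ∅.
Collecting: common zeros = {(4, 5), (8, 3)}, so the count is 2.
Comparison with the Bézout bound: 2 ≤ 2 = deg(f)·deg(g), as expected for curves with no common component (the bound is attained).


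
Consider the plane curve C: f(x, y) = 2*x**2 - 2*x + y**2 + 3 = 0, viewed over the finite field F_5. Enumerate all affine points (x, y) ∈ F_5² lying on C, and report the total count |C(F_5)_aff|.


Affine F_5-points: {(3, 0)}; count = 1.

For each of the 25 pairs (x, y) ∈ F_5², evaluate f(x, y) mod 5. Record the zeros.
  x = 0: [0↦3, 1↦4, 2↦2, 3↦2, 4↦4]  zeros at y ∈ ∅
  x = 1: [0↦3, 1↦4, 2↦2, 3↦2, 4↦4]  zeros at y ∈ ∅
  x = 2: [0↦2, 1↦3, 2↦1, 3↦1, 4↦3]  zeros at y ∈ ∅
  x = 3: [0↦0, 1↦1, 2↦4, 3↦4, 4↦1]  zeros at y ∈ {0}
  x = 4: [0↦2, 1↦3, 2↦1, 3↦1, 4↦3]  zeros at y ∈ ∅
Collecting zeros: affine points = {(3, 0)}.
Total count |C(F_5)_aff| = 1.


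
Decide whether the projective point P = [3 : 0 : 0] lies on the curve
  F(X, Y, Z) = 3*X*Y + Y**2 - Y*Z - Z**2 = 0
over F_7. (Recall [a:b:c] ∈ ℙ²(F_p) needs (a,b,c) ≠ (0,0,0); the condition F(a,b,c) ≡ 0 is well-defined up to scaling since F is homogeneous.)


F(3,0,0) ≡ 0 (mod 7); P is on the curve.

Evaluate F(3, 0, 0) term-by-term (mod 7).
  3*X*Y ↦ 3·3·0·1 = 0
  Y**2 ↦ 1·1·0·1 = 0
  -Y*Z ↦ -1·1·0·0 = 0
  -Z**2 ↦ -1·1·1·0 = 0
Sum: F(3, 0, 0) = (0) + (0) + (0) + (0) = 0.
Reducing mod 7: 0 ≡ 0 (mod 7).
Since F(a, b, c) ≡ 0 (mod 7), P lies on the curve.


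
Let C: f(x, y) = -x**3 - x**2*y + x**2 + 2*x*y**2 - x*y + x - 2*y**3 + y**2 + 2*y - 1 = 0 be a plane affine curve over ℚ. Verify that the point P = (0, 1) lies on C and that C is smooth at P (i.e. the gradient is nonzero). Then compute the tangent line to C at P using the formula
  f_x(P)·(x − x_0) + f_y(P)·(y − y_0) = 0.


Tangent line at P: 2*x - 2*y + 2 = 0.

Step 1: f(0, 1) = 0, so P lies on C.
Step 2: partial derivatives
  f_x(x, y) = -3*x**2 - 2*x*y + 2*x + 2*y**2 - y + 1, f_y(x, y) = -x**2 + 4*x*y - x - 6*y**2 + 2*y + 2.
  f_x(P) = 2, f_y(P) = -2 (gradient nonzero, so P is smooth).
Step 3: tangent line at P: 2·(x − 0) + -2·(y − 1) = 0.
Expanding: 2*x - 2*y + 2 = 0.


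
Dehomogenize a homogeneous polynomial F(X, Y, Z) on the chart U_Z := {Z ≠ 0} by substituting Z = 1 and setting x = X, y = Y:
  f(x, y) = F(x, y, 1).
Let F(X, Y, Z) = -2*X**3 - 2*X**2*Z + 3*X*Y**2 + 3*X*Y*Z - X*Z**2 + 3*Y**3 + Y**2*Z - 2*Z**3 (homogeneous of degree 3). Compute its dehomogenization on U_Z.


f(x, y) = -2*x**3 - 2*x**2 + 3*x*y**2 + 3*x*y - x + 3*y**3 + y**2 - 2

On U_Z we set Z = 1. Each monomial c·X^i·Y^j·Z^k in F becomes c·x^i·y^j·1^k = c·x^i·y^j.
Substituting Z = 1: F(X, Y, 1) = -2*x**3 - 2*x**2 + 3*x*y**2 + 3*x*y - x + 3*y**3 + y**2 - 2.
Note: deg(f) ≤ deg(F) = 3; strict inequality happens when F is divisible by Z (lost terms).


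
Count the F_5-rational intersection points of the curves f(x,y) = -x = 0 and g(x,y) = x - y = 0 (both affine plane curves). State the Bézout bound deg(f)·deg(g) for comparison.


Common zeros: {(0, 0)}; count = 1; Bézout bound = 1.

deg(f) = 1, deg(g) = 1, so Bézout bound = 1.
Scan x ∈ F_5. For each x, list the y ∈ F_5 with f(x, y) ≡ 0 and those with g(x, y) ≡ 0 (mod 5); the common zeros in that column are the intersection.
  x = 0: f ≡ 0 at y ∈ {0, 1, 2, 3, 4}; g ≡ 0 at y ∈ {0}; common: {0}.
  x = 1: f ≡ 0 at y ∈ ∅; g ≡ 0 at y ∈ {1}; common: ∅.
  x = 2: f ≡ 0 at y ∈ ∅; g ≡ 0 at y ∈ {2}; common: ∅.
  x = 3: f ≡ 0 at y ∈ ∅; g ≡ 0 at y ∈ {3}; common: ∅.
  x = 4: f ≡ 0 at y ∈ ∅; g ≡ 0 at y ∈ {4}; common: ∅.
Collecting: common zeros = {(0, 0)}, so the count is 1.
Comparison with the Bézout bound: 1 ≤ 1 = deg(f)·deg(g), as expected for curves with no common component (the bound is attained).


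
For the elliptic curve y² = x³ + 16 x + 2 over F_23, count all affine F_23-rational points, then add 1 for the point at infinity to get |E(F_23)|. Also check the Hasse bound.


Affine points = {(0, 5), (0, 18), (3, 10), (3, 13), (5, 0), (9, 1), (9, 22), (10, 9), (10, 14), (12, 6), (12, 17), (14, 7), (14, 16), (15, 11), (15, 12), (17, 9), (17, 14), (18, 2), (18, 21), (19, 9), (19, 14), (21, 10), (21, 13), (22, 10), (22, 13)}; affine count = 25; |E(F_23)| = 26.

Discriminant check: Δ ∝ 4a³ + 27b² = 4·16³ + 27·2² = 4·4096 + 27·4 ≡ 1 (mod 23). Nonzero ⇒ E is nonsingular.
For each x ∈ F_23, compute rhs = x³ + 16·x + 2 mod 23, then count y ∈ F_23 with y² ≡ rhs.
  x = 0: rhs = 2, matching y values: 5, 18 (2 points).
  x = 1: rhs = 19, matching y values: none (0 points).
  x = 2: rhs = 19, matching y values: none (0 points).
  x = 3: rhs = 8, matching y values: 10, 13 (2 points).
  x = 4: rhs = 15, matching y values: none (0 points).
  x = 5: rhs = 0, matching y values: 0 (1 points).
  x = 6: rhs = 15, matching y values: none (0 points).
  x = 7: rhs = 20, matching y values: none (0 points).
  x = 8: rhs = 21, matching y values: none (0 points).
  x = 9: rhs = 1, matching y values: 1, 22 (2 points).
  x = 10: rhs = 12, matching y values: 9, 14 (2 points).
  x = 11: rhs = 14, matching y values: none (0 points).
  x = 12: rhs = 13, matching y values: 6, 17 (2 points).
  x = 13: rhs = 15, matching y values: none (0 points).
  x = 14: rhs = 3, matching y values: 7, 16 (2 points).
  x = 15: rhs = 6, matching y values: 11, 12 (2 points).
  x = 16: rhs = 7, matching y values: none (0 points).
  x = 17: rhs = 12, matching y values: 9, 14 (2 points).
  x = 18: rhs = 4, matching y values: 2, 21 (2 points).
  x = 19: rhs = 12, matching y values: 9, 14 (2 points).
  x = 20: rhs = 19, matching y values: none (0 points).
  x = 21: rhs = 8, matching y values: 10, 13 (2 points).
  x = 22: rhs = 8, matching y values: 10, 13 (2 points).
Total affine count: 25.
Full point count |E(F_23)| = 25 + 1 = 26.
Hasse bound: |26 − (23+1)| = |2| = 2 ≤ 2√23 ≈ 9.5917 ✓.


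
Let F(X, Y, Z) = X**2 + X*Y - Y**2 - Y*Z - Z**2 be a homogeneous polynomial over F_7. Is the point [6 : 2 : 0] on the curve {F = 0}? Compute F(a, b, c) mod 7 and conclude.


F(6,2,0) ≡ 2 (mod 7); P is NOT on the curve.

Evaluate F(6, 2, 0) term-by-term (mod 7).
  X**2 ↦ 1·36·1·1 = 36
  X*Y ↦ 1·6·2·1 = 12
  -Y**2 ↦ -1·1·4·1 = -4
  -Y*Z ↦ -1·1·2·0 = 0
  -Z**2 ↦ -1·1·1·0 = 0
Sum: F(6, 2, 0) = (36) + (12) + (-4) + (0) + (0) = 44.
Reducing mod 7: 44 ≡ 2 (mod 7).
Since F(a, b, c) ≡ 2 ≠ 0 (mod 7), P does NOT lie on the curve.


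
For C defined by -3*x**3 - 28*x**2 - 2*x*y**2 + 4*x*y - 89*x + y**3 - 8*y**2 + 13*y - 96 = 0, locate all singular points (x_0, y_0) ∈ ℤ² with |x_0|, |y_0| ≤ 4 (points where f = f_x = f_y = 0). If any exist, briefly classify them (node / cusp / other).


Singular points: {(-3, 1)}; classification: node.

Compute partial derivatives:
  f_x = -9*x**2 - 56*x - 2*y**2 + 4*y - 89.
  f_y = -4*x*y + 4*x + 3*y**2 - 16*y + 13.
Scan x_0 ∈ {−4, ..., 4}. For each x_0, f_y(x_0, y) is a polynomial in y; find its integer roots y ∈ {−4, ..., 4}, then test f_x and f at those candidates.
  x = -4: f_y(-4, y) = 3*y**2 - 3; vanishes at y ∈ {-1, 1}. (-4, -1): f_x = -15 ≠ 0; (-4, 1): f_x = -7 ≠ 0.
  x = -3: f_y(-3, y) = 3*y**2 - 4*y + 1; vanishes at y ∈ {1}. (-3, 1): f_x = 0, f = 0 — SINGULAR.
  x = -2: f_y(-2, y) = 3*y**2 - 8*y + 5; vanishes at y ∈ {1}. (-2, 1): f_x = -11 ≠ 0.
  x = -1: f_y(-1, y) = 3*y**2 - 12*y + 9; vanishes at y ∈ {1, 3}. (-1, 1): f_x = -40 ≠ 0; (-1, 3): f_x = -48 ≠ 0.
  x = 0: f_y(0, y) = 3*y**2 - 16*y + 13; vanishes at y ∈ {1}. (0, 1): f_x = -87 ≠ 0.
  x = 1: f_y(1, y) = 3*y**2 - 20*y + 17; vanishes at y ∈ {1}. (1, 1): f_x = -152 ≠ 0.
  x = 2: f_y(2, y) = 3*y**2 - 24*y + 21; vanishes at y ∈ {1}. (2, 1): f_x = -235 ≠ 0.
  x = 3: f_y(3, y) = 3*y**2 - 28*y + 25; vanishes at y ∈ {1}. (3, 1): f_x = -336 ≠ 0.
  x = 4: f_y(4, y) = 3*y**2 - 32*y + 29; vanishes at y ∈ {1}. (4, 1): f_x = -455 ≠ 0.
Only singular point on the grid: (-3, 1).
Classify: substitute x = -3 + u, y = 1 + v and expand: f = -3*u**3 - u**2 - 2*u*v**2 + v**3 + v**2.
No constant or linear terms (consistent with a singular point). Quadratic part: -u**2 + v**2. Cubic part: -3*u**3 - 2*u*v**2 + v**3.
The quadratic part v**2 - u**2 = (v − u)(v + u) splits into two distinct linear factors, so there are two distinct tangent lines y − 1 = ±(x − -3) — this is a node (ordinary double point).
Classification: node.


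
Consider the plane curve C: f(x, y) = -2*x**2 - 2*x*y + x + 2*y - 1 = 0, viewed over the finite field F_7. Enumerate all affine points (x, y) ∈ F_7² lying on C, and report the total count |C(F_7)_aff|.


Affine F_7-points: {(0, 4), (2, 0), (3, 3), (4, 1), (5, 3), (6, 1)}; count = 6.

For each of the 49 pairs (x, y) ∈ F_7², evaluate f(x, y) mod 7. Record the zeros.
  x = 0: [0↦6, 1↦1, 2↦3, 3↦5, 4↦0, 5↦2, 6↦4]  zeros at y ∈ {4}
  x = 1: [0↦5, 1↦5, 2↦5, 3↦5, 4↦5, 5↦5, 6↦5]  zeros at y ∈ ∅
  x = 2: [0↦0, 1↦5, 2↦3, 3↦1, 4↦6, 5↦4, 6↦2]  zeros at y ∈ {0}
  x = 3: [0↦5, 1↦1, 2↦4, 3↦0, 4↦3, 5↦6, 6↦2]  zeros at y ∈ {3}
  x = 4: [0↦6, 1↦0, 2↦1, 3↦2, 4↦3, 5↦4, 6↦5]  zeros at y ∈ {1}
  x = 5: [0↦3, 1↦2, 2↦1, 3↦0, 4↦6, 5↦5, 6↦4]  zeros at y ∈ {3}
  x = 6: [0↦3, 1↦0, 2↦4, 3↦1, 4↦5, 5↦2, 6↦6]  zeros at y ∈ {1}
Collecting zeros: affine points = {(0, 4), (2, 0), (3, 3), (4, 1), (5, 3), (6, 1)}.
Total count |C(F_7)_aff| = 6.


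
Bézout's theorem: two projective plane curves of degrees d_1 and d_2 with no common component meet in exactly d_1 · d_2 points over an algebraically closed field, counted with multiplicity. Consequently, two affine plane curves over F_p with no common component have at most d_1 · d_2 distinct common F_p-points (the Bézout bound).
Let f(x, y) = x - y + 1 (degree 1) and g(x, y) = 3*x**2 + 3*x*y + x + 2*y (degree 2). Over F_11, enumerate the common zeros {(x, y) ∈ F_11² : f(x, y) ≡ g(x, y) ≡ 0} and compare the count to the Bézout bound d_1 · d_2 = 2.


Common zeros: ∅; count = 0; Bézout bound = 2.

deg(f) = 1, deg(g) = 2, so Bézout bound = 2.
Scan x ∈ F_11. For each x, list the y ∈ F_11 with f(x, y) ≡ 0 and those with g(x, y) ≡ 0 (mod 11); the common zeros in that column are the intersection.
  x = 0: f ≡ 0 at y ∈ {1}; g ≡ 0 at y ∈ {0}; common: ∅.
  x = 1: f ≡ 0 at y ∈ {2}; g ≡ 0 at y ∈ {8}; common: ∅.
  x = 2: f ≡ 0 at y ∈ {3}; g ≡ 0 at y ∈ {1}; common: ∅.
  x = 3: f ≡ 0 at y ∈ {4}; g ≡ 0 at y ∈ ∅; common: ∅.
  x = 4: f ≡ 0 at y ∈ {5}; g ≡ 0 at y ∈ {1}; common: ∅.
  x = 5: f ≡ 0 at y ∈ {6}; g ≡ 0 at y ∈ {5}; common: ∅.
  x = 6: f ≡ 0 at y ∈ {7}; g ≡ 0 at y ∈ {2}; common: ∅.
  x = 7: f ≡ 0 at y ∈ {8}; g ≡ 0 at y ∈ {0}; common: ∅.
  x = 8: f ≡ 0 at y ∈ {9}; g ≡ 0 at y ∈ {5}; common: ∅.
  x = 9: f ≡ 0 at y ∈ {10}; g ≡ 0 at y ∈ {8}; common: ∅.
  x = 10: f ≡ 0 at y ∈ {0}; g ≡ 0 at y ∈ {2}; common: ∅.
Collecting: common zeros = ∅, so the count is 0.
Comparison with the Bézout bound: 0 ≤ 2 = deg(f)·deg(g), as expected for curves with no common component (the affine F_11-count falls short of the bound because intersections may lie at infinity, over extension fields, or carry multiplicity).


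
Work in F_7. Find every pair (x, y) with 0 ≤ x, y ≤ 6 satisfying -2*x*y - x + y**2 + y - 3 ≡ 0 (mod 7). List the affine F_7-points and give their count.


Affine F_7-points: {(2, 1), (2, 2), (3, 6), (4, 0), (5, 4), (5, 5)}; count = 6.

For each of the 49 pairs (x, y) ∈ F_7², evaluate f(x, y) mod 7. Record the zeros.
  x = 0: [0↦4, 1↦6, 2↦3, 3↦2, 4↦3, 5↦6, 6↦4]  zeros at y ∈ ∅
  x = 1: [0↦3, 1↦3, 2↦5, 3↦2, 4↦1, 5↦2, 6↦5]  zeros at y ∈ ∅
  x = 2: [0↦2, 1↦0, 2↦0, 3↦2, 4↦6, 5↦5, 6↦6]  zeros at y ∈ {1, 2}
  x = 3: [0↦1, 1↦4, 2↦2, 3↦2, 4↦4, 5↦1, 6↦0]  zeros at y ∈ {6}
  x = 4: [0↦0, 1↦1, 2↦4, 3↦2, 4↦2, 5↦4, 6↦1]  zeros at y ∈ {0}
  x = 5: [0↦6, 1↦5, 2↦6, 3↦2, 4↦0, 5↦0, 6↦2]  zeros at y ∈ {4, 5}
  x = 6: [0↦5, 1↦2, 2↦1, 3↦2, 4↦5, 5↦3, 6↦3]  zeros at y ∈ ∅
Collecting zeros: affine points = {(2, 1), (2, 2), (3, 6), (4, 0), (5, 4), (5, 5)}.
Total count |C(F_7)_aff| = 6.
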